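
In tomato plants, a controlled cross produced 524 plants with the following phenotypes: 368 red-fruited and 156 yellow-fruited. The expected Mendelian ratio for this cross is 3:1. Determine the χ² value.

6.361

Total ratio parts = 4. Expected numbers out of 524:
  red-fruited: 524 × 3/4 = 393
  yellow-fruited: 524 × 1/4 = 131
χ² = Σ (O − E)² / E
  red-fruited: (368 − 393)² / 393 = 1.5903
  yellow-fruited: (156 − 131)² / 131 = 4.7710
χ² = 1.5903 + 4.7710 = 6.3613 ≈ 6.361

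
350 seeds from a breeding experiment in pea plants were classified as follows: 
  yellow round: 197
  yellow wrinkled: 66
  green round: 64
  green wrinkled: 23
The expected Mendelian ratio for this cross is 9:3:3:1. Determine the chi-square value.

Total ratio parts = 16. Expected numbers out of 350:
  yellow round: 350 × 9/16 = 196.875
  yellow wrinkled: 350 × 3/16 = 65.625
  green round: 350 × 3/16 = 65.625
  green wrinkled: 350 × 1/16 = 21.875
χ² = Σ (O − E)² / E
  yellow round: (197 − 196.875)² / 196.875 = 0.0001
  yellow wrinkled: (66 − 65.625)² / 65.625 = 0.0021
  green round: (64 − 65.625)² / 65.625 = 0.0402
  green wrinkled: (23 − 21.875)² / 21.875 = 0.0579
χ² = 0.0001 + 0.0021 + 0.0402 + 0.0579 = 0.1003 ≈ 0.100

0.100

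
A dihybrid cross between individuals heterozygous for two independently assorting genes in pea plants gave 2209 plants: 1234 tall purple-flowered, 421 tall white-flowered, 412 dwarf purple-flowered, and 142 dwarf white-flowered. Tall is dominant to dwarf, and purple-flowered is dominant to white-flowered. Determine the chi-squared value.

0.295

A dihybrid F₂ with independent assortment and complete dominance at both loci gives a 9:3:3:1 phenotypic ratio.
Total ratio parts = 16. Expected numbers out of 2209:
  tall purple-flowered: 2209 × 9/16 = 1242.5625
  tall white-flowered: 2209 × 3/16 = 414.1875
  dwarf purple-flowered: 2209 × 3/16 = 414.1875
  dwarf white-flowered: 2209 × 1/16 = 138.0625
χ² = Σ (O − E)² / E
  tall purple-flowered: (1234 − 1242.5625)² / 1242.5625 = 0.0590
  tall white-flowered: (421 − 414.1875)² / 414.1875 = 0.1121
  dwarf purple-flowered: (412 − 414.1875)² / 414.1875 = 0.0116
  dwarf white-flowered: (142 − 138.0625)² / 138.0625 = 0.1123
χ² = 0.0590 + 0.1121 + 0.0116 + 0.1123 = 0.295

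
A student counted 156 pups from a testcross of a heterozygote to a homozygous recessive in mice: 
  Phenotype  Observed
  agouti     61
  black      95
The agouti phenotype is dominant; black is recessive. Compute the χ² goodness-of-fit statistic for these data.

7.410

A testcross of a heterozygote (Aa × aa) gives a 1:1 phenotypic ratio.
Expected counts for N = 156 under a 1:1 ratio (total parts = 2):
  agouti: 156 × 1/2 = 78
  black: 156 × 1/2 = 78
χ² = Σ (O − E)² / E
  agouti: (61 − 78)² / 78 = 3.7051
  black: (95 − 78)² / 78 = 3.7051
χ² = 3.7051 + 3.7051 = 7.4102 ≈ 7.410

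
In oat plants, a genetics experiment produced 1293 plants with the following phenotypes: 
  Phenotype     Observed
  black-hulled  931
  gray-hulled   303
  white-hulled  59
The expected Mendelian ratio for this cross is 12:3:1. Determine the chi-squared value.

22.565

The 12:3:1 ratio has 16 parts, so with N = 1293 the expected counts are:
  black-hulled: 1293 × 12/16 = 969.75
  gray-hulled: 1293 × 3/16 = 242.4375
  white-hulled: 1293 × 1/16 = 80.8125
χ² = Σ (O − E)² / E
  black-hulled: (931 − 969.75)² / 969.75 = 1.5484
  gray-hulled: (303 − 242.4375)² / 242.4375 = 15.1289
  white-hulled: (59 − 80.8125)² / 80.8125 = 5.8875
χ² = 1.5484 + 15.1289 + 5.8875 = 22.5648 ≈ 22.565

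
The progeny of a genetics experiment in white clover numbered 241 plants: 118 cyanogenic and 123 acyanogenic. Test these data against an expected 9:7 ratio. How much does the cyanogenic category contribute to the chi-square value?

Total ratio parts = 16. Expected numbers out of 241:
  cyanogenic: 241 × 9/16 = 135.5625
  acyanogenic: 241 × 7/16 = 105.4375
Contribution of cyanogenic: (118 − 135.5625)² / 135.5625 = 2.2753

2.275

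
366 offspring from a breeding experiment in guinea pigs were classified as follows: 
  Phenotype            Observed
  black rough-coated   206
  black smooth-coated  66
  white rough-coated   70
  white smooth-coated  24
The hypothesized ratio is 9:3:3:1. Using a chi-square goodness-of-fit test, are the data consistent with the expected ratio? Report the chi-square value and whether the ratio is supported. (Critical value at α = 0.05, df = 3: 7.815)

The 9:3:3:1 ratio has 16 parts, so with N = 366 the expected counts are:
  black rough-coated: 366 × 9/16 = 205.875
  black smooth-coated: 366 × 3/16 = 68.625
  white rough-coated: 366 × 3/16 = 68.625
  white smooth-coated: 366 × 1/16 = 22.875
χ² = Σ (O − E)² / E
  black rough-coated: (206 − 205.875)² / 205.875 = 0.0001
  black smooth-coated: (66 − 68.625)² / 68.625 = 0.1004
  white rough-coated: (70 − 68.625)² / 68.625 = 0.0276
  white smooth-coated: (24 − 22.875)² / 22.875 = 0.0553
χ² = 0.0001 + 0.1004 + 0.0276 + 0.0553 = 0.1834 ≈ 0.183
Degrees of freedom = 4 − 1 = 3; critical value at α = 0.05 is 7.815.
Since 0.183 < 7.815, we fail to reject the null hypothesis — the data are consistent with the 9:3:3:1 ratio.

0.183; consistent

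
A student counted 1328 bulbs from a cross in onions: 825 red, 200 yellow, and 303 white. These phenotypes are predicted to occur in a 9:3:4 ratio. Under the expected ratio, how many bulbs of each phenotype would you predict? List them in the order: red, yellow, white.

The 9:3:4 ratio has 16 parts, so with N = 1328 the expected counts are:
  red: 1328 × 9/16 = 747
  yellow: 1328 × 3/16 = 249
  white: 1328 × 4/16 = 332

747, 249, 332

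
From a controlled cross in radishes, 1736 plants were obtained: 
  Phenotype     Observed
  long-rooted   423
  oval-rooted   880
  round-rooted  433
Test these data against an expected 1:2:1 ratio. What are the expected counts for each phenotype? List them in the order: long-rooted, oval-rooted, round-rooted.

The 1:2:1 ratio has 4 parts, so with N = 1736 the expected counts are:
  long-rooted: 1736 × 1/4 = 434
  oval-rooted: 1736 × 2/4 = 868
  round-rooted: 1736 × 1/4 = 434

434, 868, 434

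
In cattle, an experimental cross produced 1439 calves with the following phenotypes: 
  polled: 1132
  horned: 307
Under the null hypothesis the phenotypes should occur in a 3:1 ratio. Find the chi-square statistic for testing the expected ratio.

10.313

Total ratio parts = 4. Expected numbers out of 1439:
  polled: 1439 × 3/4 = 1079.25
  horned: 1439 × 1/4 = 359.75
χ² = Σ (O − E)² / E
  polled: (1132 − 1079.25)² / 1079.25 = 2.5782
  horned: (307 − 359.75)² / 359.75 = 7.7347
χ² = 2.5782 + 7.7347 = 10.3129 ≈ 10.313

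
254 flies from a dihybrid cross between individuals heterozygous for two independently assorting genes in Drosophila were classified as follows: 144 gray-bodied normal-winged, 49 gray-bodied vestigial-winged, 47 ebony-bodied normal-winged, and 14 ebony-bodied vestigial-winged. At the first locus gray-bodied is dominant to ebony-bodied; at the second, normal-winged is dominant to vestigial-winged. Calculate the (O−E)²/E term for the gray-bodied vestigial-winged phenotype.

0.040

A dihybrid F₂ with independent assortment and complete dominance at both loci gives a 9:3:3:1 phenotypic ratio.
The 9:3:3:1 ratio has 16 parts, so with N = 254 the expected counts are:
  gray-bodied normal-winged: 254 × 9/16 = 142.875
  gray-bodied vestigial-winged: 254 × 3/16 = 47.625
  ebony-bodied normal-winged: 254 × 3/16 = 47.625
  ebony-bodied vestigial-winged: 254 × 1/16 = 15.875
Contribution of gray-bodied vestigial-winged: (49 − 47.625)² / 47.625 = 0.0397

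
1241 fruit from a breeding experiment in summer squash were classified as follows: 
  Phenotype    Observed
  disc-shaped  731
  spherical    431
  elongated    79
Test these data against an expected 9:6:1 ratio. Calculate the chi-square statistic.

4.120

The 9:6:1 ratio has 16 parts, so with N = 1241 the expected counts are:
  disc-shaped: 1241 × 9/16 = 698.0625
  spherical: 1241 × 6/16 = 465.375
  elongated: 1241 × 1/16 = 77.5625
χ² = Σ (O − E)² / E
  disc-shaped: (731 − 698.0625)² / 698.0625 = 1.5541
  spherical: (431 − 465.375)² / 465.375 = 2.5391
  elongated: (79 − 77.5625)² / 77.5625 = 0.0266
χ² = 1.5541 + 2.5391 + 0.0266 = 4.1198 ≈ 4.120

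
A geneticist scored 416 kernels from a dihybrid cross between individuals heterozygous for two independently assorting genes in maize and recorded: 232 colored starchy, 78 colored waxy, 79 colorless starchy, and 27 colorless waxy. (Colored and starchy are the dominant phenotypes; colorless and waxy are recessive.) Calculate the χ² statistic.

0.068

A dihybrid F₂ with independent assortment and complete dominance at both loci gives a 9:3:3:1 phenotypic ratio.
Under the 9:3:3:1 hypothesis (Σ ratio = 16, N = 416):
  colored starchy: 416 × 9/16 = 234
  colored waxy: 416 × 3/16 = 78
  colorless starchy: 416 × 3/16 = 78
  colorless waxy: 416 × 1/16 = 26
χ² = Σ (O − E)² / E
  colored starchy: (232 − 234)² / 234 = 0.0171
  colored waxy: (78 − 78)² / 78 = 0.0000
  colorless starchy: (79 − 78)² / 78 = 0.0128
  colorless waxy: (27 − 26)² / 26 = 0.0385
χ² = 0.0171 + 0.0000 + 0.0128 + 0.0385 = 0.0684 ≈ 0.068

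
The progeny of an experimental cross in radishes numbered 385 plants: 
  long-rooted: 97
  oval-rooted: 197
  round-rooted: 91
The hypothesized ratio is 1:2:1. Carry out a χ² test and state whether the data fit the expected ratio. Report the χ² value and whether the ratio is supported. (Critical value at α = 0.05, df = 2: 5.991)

Under the 1:2:1 hypothesis (Σ ratio = 4, N = 385):
  long-rooted: 385 × 1/4 = 96.25
  oval-rooted: 385 × 2/4 = 192.5
  round-rooted: 385 × 1/4 = 96.25
χ² = Σ (O − E)² / E
  long-rooted: (97 − 96.25)² / 96.25 = 0.0058
  oval-rooted: (197 − 192.5)² / 192.5 = 0.1052
  round-rooted: (91 − 96.25)² / 96.25 = 0.2864
χ² = 0.0058 + 0.1052 + 0.2864 = 0.3974 ≈ 0.397
Degrees of freedom = 3 − 1 = 2; critical value at α = 0.05 is 5.991.
Since 0.397 < 5.991, we fail to reject the null hypothesis — the data are consistent with the 1:2:1 ratio.

0.397; consistent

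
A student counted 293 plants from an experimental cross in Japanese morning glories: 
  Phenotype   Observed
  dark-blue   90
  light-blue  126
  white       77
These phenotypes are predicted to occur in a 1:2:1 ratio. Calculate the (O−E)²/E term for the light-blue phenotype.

Expected counts for N = 293 under a 1:2:1 ratio (total parts = 4):
  dark-blue: 293 × 1/4 = 73.25
  light-blue: 293 × 2/4 = 146.5
  white: 293 × 1/4 = 73.25
Contribution of light-blue: (126 − 146.5)² / 146.5 = 2.8686

2.869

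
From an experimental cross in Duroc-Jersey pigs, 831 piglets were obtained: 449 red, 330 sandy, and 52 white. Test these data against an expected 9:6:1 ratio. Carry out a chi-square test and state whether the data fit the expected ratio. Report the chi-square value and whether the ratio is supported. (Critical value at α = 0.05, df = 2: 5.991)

1.811; consistent

The 9:6:1 ratio has 16 parts, so with N = 831 the expected counts are:
  red: 831 × 9/16 = 467.4375
  sandy: 831 × 6/16 = 311.625
  white: 831 × 1/16 = 51.9375
χ² = Σ (O − E)² / E
  red: (449 − 467.4375)² / 467.4375 = 0.7272
  sandy: (330 − 311.625)² / 311.625 = 1.0835
  white: (52 − 51.9375)² / 51.9375 = 0.0001
χ² = 0.7272 + 1.0835 + 0.0001 = 1.8108 ≈ 1.811
Degrees of freedom = 3 − 1 = 2; critical value at α = 0.05 is 5.991.
Since 1.811 < 5.991, we fail to reject the null hypothesis — the data are consistent with the 9:6:1 ratio.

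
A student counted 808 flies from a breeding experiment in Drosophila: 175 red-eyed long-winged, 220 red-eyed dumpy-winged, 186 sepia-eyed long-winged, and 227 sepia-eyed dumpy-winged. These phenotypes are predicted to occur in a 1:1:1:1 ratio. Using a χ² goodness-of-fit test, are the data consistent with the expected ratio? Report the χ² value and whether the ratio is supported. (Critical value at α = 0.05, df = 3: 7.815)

Under the 1:1:1:1 hypothesis (Σ ratio = 4, N = 808):
  red-eyed long-winged: 808 × 1/4 = 202
  red-eyed dumpy-winged: 808 × 1/4 = 202
  sepia-eyed long-winged: 808 × 1/4 = 202
  sepia-eyed dumpy-winged: 808 × 1/4 = 202
χ² = Σ (O − E)² / E
  red-eyed long-winged: (175 − 202)² / 202 = 3.6089
  red-eyed dumpy-winged: (220 − 202)² / 202 = 1.6040
  sepia-eyed long-winged: (186 − 202)² / 202 = 1.2673
  sepia-eyed dumpy-winged: (227 − 202)² / 202 = 3.0941
χ² = 3.6089 + 1.6040 + 1.2673 + 3.0941 = 9.5743 ≈ 9.574
Degrees of freedom = 4 − 1 = 3; critical value at α = 0.05 is 7.815.
Since 9.574 > 7.815, we reject the null hypothesis — the data do not fit the 1:1:1:1 ratio.

9.574; not consistent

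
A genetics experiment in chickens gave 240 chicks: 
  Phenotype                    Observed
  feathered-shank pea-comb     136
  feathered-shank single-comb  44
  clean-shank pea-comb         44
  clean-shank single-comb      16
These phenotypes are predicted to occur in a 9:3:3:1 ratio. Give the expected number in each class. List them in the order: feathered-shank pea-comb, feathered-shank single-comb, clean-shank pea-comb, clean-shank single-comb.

135, 45, 45, 15

The 9:3:3:1 ratio has 16 parts, so with N = 240 the expected counts are:
  feathered-shank pea-comb: 240 × 9/16 = 135
  feathered-shank single-comb: 240 × 3/16 = 45
  clean-shank pea-comb: 240 × 3/16 = 45
  clean-shank single-comb: 240 × 1/16 = 15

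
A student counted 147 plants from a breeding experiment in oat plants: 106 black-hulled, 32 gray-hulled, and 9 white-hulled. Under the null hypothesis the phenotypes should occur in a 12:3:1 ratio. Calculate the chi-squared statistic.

The 12:3:1 ratio has 16 parts, so with N = 147 the expected counts are:
  black-hulled: 147 × 12/16 = 110.25
  gray-hulled: 147 × 3/16 = 27.5625
  white-hulled: 147 × 1/16 = 9.1875
χ² = Σ (O − E)² / E
  black-hulled: (106 − 110.25)² / 110.25 = 0.1638
  gray-hulled: (32 − 27.5625)² / 27.5625 = 0.7144
  white-hulled: (9 − 9.1875)² / 9.1875 = 0.0038
χ² = 0.1638 + 0.7144 + 0.0038 = 0.882

0.882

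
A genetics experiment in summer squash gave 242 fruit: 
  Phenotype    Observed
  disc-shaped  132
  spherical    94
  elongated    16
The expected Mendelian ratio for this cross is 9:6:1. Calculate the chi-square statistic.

0.292

The 9:6:1 ratio has 16 parts, so with N = 242 the expected counts are:
  disc-shaped: 242 × 9/16 = 136.125
  spherical: 242 × 6/16 = 90.75
  elongated: 242 × 1/16 = 15.125
χ² = Σ (O − E)² / E
  disc-shaped: (132 − 136.125)² / 136.125 = 0.1250
  spherical: (94 − 90.75)² / 90.75 = 0.1164
  elongated: (16 − 15.125)² / 15.125 = 0.0506
χ² = 0.1250 + 0.1164 + 0.0506 = 0.292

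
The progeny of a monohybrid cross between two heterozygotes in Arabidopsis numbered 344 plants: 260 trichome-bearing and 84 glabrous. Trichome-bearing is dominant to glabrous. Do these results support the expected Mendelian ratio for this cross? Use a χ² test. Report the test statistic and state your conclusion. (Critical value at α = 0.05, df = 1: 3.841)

For a monohybrid cross between heterozygotes with complete dominance, the expected phenotypic ratio is 3:1.
The 3:1 ratio has 4 parts, so with N = 344 the expected counts are:
  trichome-bearing: 344 × 3/4 = 258
  glabrous: 344 × 1/4 = 86
χ² = Σ (O − E)² / E
  trichome-bearing: (260 − 258)² / 258 = 0.0155
  glabrous: (84 − 86)² / 86 = 0.0465
χ² = 0.0155 + 0.0465 = 0.062
Degrees of freedom = 2 − 1 = 1; critical value at α = 0.05 is 3.841.
Since 0.062 < 3.841, we fail to reject the null hypothesis — the data are consistent with the 3:1 ratio.

0.062; consistent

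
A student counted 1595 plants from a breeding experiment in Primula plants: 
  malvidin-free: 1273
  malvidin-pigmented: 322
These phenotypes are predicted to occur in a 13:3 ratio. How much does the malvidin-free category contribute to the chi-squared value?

0.406

Under the 13:3 hypothesis (Σ ratio = 16, N = 1595):
  malvidin-free: 1595 × 13/16 = 1295.9375
  malvidin-pigmented: 1595 × 3/16 = 299.0625
Contribution of malvidin-free: (1273 − 1295.9375)² / 1295.9375 = 0.4060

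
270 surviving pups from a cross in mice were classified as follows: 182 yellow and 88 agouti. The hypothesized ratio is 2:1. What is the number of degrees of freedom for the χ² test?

1

A goodness-of-fit test with 2 phenotype classes has df = 2 − 1 = 1.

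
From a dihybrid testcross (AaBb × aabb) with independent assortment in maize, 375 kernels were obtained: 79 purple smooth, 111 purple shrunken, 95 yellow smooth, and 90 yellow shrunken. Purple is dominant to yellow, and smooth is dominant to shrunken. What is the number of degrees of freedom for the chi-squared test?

A dihybrid testcross with independent assortment gives a 1:1:1:1 ratio.
A goodness-of-fit test with 4 phenotype classes has df = 4 − 1 = 3.

3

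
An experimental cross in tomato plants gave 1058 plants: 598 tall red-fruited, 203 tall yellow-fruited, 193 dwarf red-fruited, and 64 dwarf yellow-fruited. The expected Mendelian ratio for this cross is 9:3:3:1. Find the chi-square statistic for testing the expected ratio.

The 9:3:3:1 ratio has 16 parts, so with N = 1058 the expected counts are:
  tall red-fruited: 1058 × 9/16 = 595.125
  tall yellow-fruited: 1058 × 3/16 = 198.375
  dwarf red-fruited: 1058 × 3/16 = 198.375
  dwarf yellow-fruited: 1058 × 1/16 = 66.125
χ² = Σ (O − E)² / E
  tall red-fruited: (598 − 595.125)² / 595.125 = 0.0139
  tall yellow-fruited: (203 − 198.375)² / 198.375 = 0.1078
  dwarf red-fruited: (193 − 198.375)² / 198.375 = 0.1456
  dwarf yellow-fruited: (64 − 66.125)² / 66.125 = 0.0683
χ² = 0.0139 + 0.1078 + 0.1456 + 0.0683 = 0.3356 ≈ 0.336

0.336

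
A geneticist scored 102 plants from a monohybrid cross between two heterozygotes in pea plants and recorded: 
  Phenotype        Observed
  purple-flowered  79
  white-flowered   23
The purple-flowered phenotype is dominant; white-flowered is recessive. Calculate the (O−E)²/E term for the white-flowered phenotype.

For a monohybrid cross between heterozygotes with complete dominance, the expected phenotypic ratio is 3:1.
The 3:1 ratio has 4 parts, so with N = 102 the expected counts are:
  purple-flowered: 102 × 3/4 = 76.5
  white-flowered: 102 × 1/4 = 25.5
Contribution of white-flowered: (23 − 25.5)² / 25.5 = 0.2451

0.245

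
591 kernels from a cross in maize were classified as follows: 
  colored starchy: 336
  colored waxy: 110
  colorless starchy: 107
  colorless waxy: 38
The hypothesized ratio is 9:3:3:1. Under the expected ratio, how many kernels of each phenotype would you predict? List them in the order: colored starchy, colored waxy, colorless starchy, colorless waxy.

Under the 9:3:3:1 hypothesis (Σ ratio = 16, N = 591):
  colored starchy: 591 × 9/16 = 332.4375
  colored waxy: 591 × 3/16 = 110.8125
  colorless starchy: 591 × 3/16 = 110.8125
  colorless waxy: 591 × 1/16 = 36.9375

332.4375, 110.8125, 110.8125, 36.9375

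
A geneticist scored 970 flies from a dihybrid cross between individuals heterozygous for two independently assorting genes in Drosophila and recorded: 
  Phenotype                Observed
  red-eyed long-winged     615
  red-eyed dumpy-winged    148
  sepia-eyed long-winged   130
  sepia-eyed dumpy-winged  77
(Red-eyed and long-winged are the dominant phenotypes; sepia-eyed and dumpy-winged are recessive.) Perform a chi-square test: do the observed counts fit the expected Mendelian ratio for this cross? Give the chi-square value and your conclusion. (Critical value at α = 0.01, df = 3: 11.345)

34.349; not consistent

A dihybrid F₂ with independent assortment and complete dominance at both loci gives a 9:3:3:1 phenotypic ratio.
The 9:3:3:1 ratio has 16 parts, so with N = 970 the expected counts are:
  red-eyed long-winged: 970 × 9/16 = 545.625
  red-eyed dumpy-winged: 970 × 3/16 = 181.875
  sepia-eyed long-winged: 970 × 3/16 = 181.875
  sepia-eyed dumpy-winged: 970 × 1/16 = 60.625
χ² = Σ (O − E)² / E
  red-eyed long-winged: (615 − 545.625)² / 545.625 = 8.8209
  red-eyed dumpy-winged: (148 − 181.875)² / 181.875 = 6.3094
  sepia-eyed long-winged: (130 − 181.875)² / 181.875 = 14.7960
  sepia-eyed dumpy-winged: (77 − 60.625)² / 60.625 = 4.4229
χ² = 8.8209 + 6.3094 + 14.7960 + 4.4229 = 34.3492 ≈ 34.349
Degrees of freedom = 4 − 1 = 3; critical value at α = 0.01 is 11.345.
Since 34.349 > 11.345, we reject the null hypothesis — the data do not fit the 9:3:3:1 ratio.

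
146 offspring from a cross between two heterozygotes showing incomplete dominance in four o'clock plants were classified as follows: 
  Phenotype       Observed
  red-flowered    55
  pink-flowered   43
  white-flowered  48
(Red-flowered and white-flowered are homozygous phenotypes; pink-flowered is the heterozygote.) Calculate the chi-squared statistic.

With incomplete dominance, a heterozygote × heterozygote cross gives a 1:2:1 phenotypic ratio.
Expected counts for N = 146 under a 1:2:1 ratio (total parts = 4):
  red-flowered: 146 × 1/4 = 36.5
  pink-flowered: 146 × 2/4 = 73
  white-flowered: 146 × 1/4 = 36.5
χ² = Σ (O − E)² / E
  red-flowered: (55 − 36.5)² / 36.5 = 9.3767
  pink-flowered: (43 − 73)² / 73 = 12.3288
  white-flowered: (48 − 36.5)² / 36.5 = 3.6233
χ² = 9.3767 + 12.3288 + 3.6233 = 25.3288 ≈ 25.329

25.329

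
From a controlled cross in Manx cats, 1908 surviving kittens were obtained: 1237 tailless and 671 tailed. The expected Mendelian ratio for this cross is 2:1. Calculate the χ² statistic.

The 2:1 ratio has 3 parts, so with N = 1908 the expected counts are:
  tailless: 1908 × 2/3 = 1272
  tailed: 1908 × 1/3 = 636
χ² = Σ (O − E)² / E
  tailless: (1237 − 1272)² / 1272 = 0.9631
  tailed: (671 − 636)² / 636 = 1.9261
χ² = 0.9631 + 1.9261 = 2.8892 ≈ 2.889

2.889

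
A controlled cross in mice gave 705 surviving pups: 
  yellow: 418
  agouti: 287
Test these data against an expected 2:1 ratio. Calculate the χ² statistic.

Under the 2:1 hypothesis (Σ ratio = 3, N = 705):
  yellow: 705 × 2/3 = 470
  agouti: 705 × 1/3 = 235
χ² = Σ (O − E)² / E
  yellow: (418 − 470)² / 470 = 5.7532
  agouti: (287 − 235)² / 235 = 11.5064
χ² = 5.7532 + 11.5064 = 17.2596 ≈ 17.260

17.260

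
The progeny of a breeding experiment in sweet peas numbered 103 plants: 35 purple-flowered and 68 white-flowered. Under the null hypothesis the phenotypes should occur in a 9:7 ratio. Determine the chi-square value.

20.757

Under the 9:7 hypothesis (Σ ratio = 16, N = 103):
  purple-flowered: 103 × 9/16 = 57.9375
  white-flowered: 103 × 7/16 = 45.0625
χ² = Σ (O − E)² / E
  purple-flowered: (35 − 57.9375)² / 57.9375 = 9.0810
  white-flowered: (68 − 45.0625)² / 45.0625 = 11.6755
χ² = 9.0810 + 11.6755 = 20.7565 ≈ 20.757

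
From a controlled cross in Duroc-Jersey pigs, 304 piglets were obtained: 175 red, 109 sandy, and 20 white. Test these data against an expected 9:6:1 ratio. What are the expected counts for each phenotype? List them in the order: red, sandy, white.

171, 114, 19

Under the 9:6:1 hypothesis (Σ ratio = 16, N = 304):
  red: 304 × 9/16 = 171
  sandy: 304 × 6/16 = 114
  white: 304 × 1/16 = 19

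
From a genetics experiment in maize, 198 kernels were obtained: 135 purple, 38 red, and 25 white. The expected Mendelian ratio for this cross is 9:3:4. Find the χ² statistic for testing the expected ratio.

17.158

Under the 9:3:4 hypothesis (Σ ratio = 16, N = 198):
  purple: 198 × 9/16 = 111.375
  red: 198 × 3/16 = 37.125
  white: 198 × 4/16 = 49.5
χ² = Σ (O − E)² / E
  purple: (135 − 111.375)² / 111.375 = 5.0114
  red: (38 − 37.125)² / 37.125 = 0.0206
  white: (25 − 49.5)² / 49.5 = 12.1263
χ² = 5.0114 + 0.0206 + 12.1263 = 17.1583 ≈ 17.158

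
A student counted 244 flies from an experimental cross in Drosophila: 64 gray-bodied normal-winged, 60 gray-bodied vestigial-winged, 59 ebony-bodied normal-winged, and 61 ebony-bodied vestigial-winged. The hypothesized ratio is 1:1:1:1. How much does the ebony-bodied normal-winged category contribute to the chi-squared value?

0.066

Total ratio parts = 4. Expected numbers out of 244:
  gray-bodied normal-winged: 244 × 1/4 = 61
  gray-bodied vestigial-winged: 244 × 1/4 = 61
  ebony-bodied normal-winged: 244 × 1/4 = 61
  ebony-bodied vestigial-winged: 244 × 1/4 = 61
Contribution of ebony-bodied normal-winged: (59 − 61)² / 61 = 0.0656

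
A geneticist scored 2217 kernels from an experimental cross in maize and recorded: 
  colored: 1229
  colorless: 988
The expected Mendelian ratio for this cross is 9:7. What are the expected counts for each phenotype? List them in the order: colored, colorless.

1247.0625, 969.9375

The 9:7 ratio has 16 parts, so with N = 2217 the expected counts are:
  colored: 2217 × 9/16 = 1247.0625
  colorless: 2217 × 7/16 = 969.9375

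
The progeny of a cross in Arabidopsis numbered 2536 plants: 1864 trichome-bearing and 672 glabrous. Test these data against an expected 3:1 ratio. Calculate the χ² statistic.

Under the 3:1 hypothesis (Σ ratio = 4, N = 2536):
  trichome-bearing: 2536 × 3/4 = 1902
  glabrous: 2536 × 1/4 = 634
χ² = Σ (O − E)² / E
  trichome-bearing: (1864 − 1902)² / 1902 = 0.7592
  glabrous: (672 − 634)² / 634 = 2.2776
χ² = 0.7592 + 2.2776 = 3.0368 ≈ 3.037

3.037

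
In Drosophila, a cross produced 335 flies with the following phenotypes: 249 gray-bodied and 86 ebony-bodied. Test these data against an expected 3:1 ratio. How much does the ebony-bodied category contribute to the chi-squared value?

Expected counts for N = 335 under a 3:1 ratio (total parts = 4):
  gray-bodied: 335 × 3/4 = 251.25
  ebony-bodied: 335 × 1/4 = 83.75
Contribution of ebony-bodied: (86 − 83.75)² / 83.75 = 0.0604

0.060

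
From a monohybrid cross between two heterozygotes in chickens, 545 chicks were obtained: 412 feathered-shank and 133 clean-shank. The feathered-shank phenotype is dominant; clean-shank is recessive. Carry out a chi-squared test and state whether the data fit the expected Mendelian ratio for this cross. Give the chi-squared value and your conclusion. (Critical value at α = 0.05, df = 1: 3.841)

For a monohybrid cross between heterozygotes with complete dominance, the expected phenotypic ratio is 3:1.
Total ratio parts = 4. Expected numbers out of 545:
  feathered-shank: 545 × 3/4 = 408.75
  clean-shank: 545 × 1/4 = 136.25
χ² = Σ (O − E)² / E
  feathered-shank: (412 − 408.75)² / 408.75 = 0.0258
  clean-shank: (133 − 136.25)² / 136.25 = 0.0775
χ² = 0.0258 + 0.0775 = 0.1033 ≈ 0.103
Degrees of freedom = 2 − 1 = 1; critical value at α = 0.05 is 3.841.
Since 0.103 < 3.841, we fail to reject the null hypothesis — the data are consistent with the 3:1 ratio.

0.103; consistent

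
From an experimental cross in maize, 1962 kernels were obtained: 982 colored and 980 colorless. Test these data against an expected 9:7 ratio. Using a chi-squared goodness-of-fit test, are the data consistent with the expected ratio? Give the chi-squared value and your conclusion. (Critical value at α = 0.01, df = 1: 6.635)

Total ratio parts = 16. Expected numbers out of 1962:
  colored: 1962 × 9/16 = 1103.625
  colorless: 1962 × 7/16 = 858.375
χ² = Σ (O − E)² / E
  colored: (982 − 1103.625)² / 1103.625 = 13.4037
  colorless: (980 − 858.375)² / 858.375 = 17.2333
χ² = 13.4037 + 17.2333 = 30.637
Degrees of freedom = 2 − 1 = 1; critical value at α = 0.01 is 6.635.
Since 30.637 > 6.635, we reject the null hypothesis — the data do not fit the 9:7 ratio.

30.637; not consistent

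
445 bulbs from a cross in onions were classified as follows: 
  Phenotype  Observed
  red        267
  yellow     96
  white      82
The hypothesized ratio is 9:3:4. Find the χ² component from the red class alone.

1.113

Expected counts for N = 445 under a 9:3:4 ratio (total parts = 16):
  red: 445 × 9/16 = 250.3125
  yellow: 445 × 3/16 = 83.4375
  white: 445 × 4/16 = 111.25
Contribution of red: (267 − 250.3125)² / 250.3125 = 1.1125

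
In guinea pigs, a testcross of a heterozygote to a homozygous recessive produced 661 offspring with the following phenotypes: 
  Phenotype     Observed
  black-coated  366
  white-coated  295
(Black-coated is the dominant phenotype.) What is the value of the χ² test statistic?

7.626

A testcross of a heterozygote (Aa × aa) gives a 1:1 phenotypic ratio.
Under the 1:1 hypothesis (Σ ratio = 2, N = 661):
  black-coated: 661 × 1/2 = 330.5
  white-coated: 661 × 1/2 = 330.5
χ² = Σ (O − E)² / E
  black-coated: (366 − 330.5)² / 330.5 = 3.8132
  white-coated: (295 − 330.5)² / 330.5 = 3.8132
χ² = 3.8132 + 3.8132 = 7.6264 ≈ 7.626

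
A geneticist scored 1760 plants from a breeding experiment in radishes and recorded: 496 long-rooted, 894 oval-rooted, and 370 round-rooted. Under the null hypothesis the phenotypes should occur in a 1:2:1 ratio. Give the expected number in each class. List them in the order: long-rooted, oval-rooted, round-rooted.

440, 880, 440

The 1:2:1 ratio has 4 parts, so with N = 1760 the expected counts are:
  long-rooted: 1760 × 1/4 = 440
  oval-rooted: 1760 × 2/4 = 880
  round-rooted: 1760 × 1/4 = 440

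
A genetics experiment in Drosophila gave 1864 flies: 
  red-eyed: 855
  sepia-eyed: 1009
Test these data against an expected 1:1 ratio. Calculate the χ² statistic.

12.723

The 1:1 ratio has 2 parts, so with N = 1864 the expected counts are:
  red-eyed: 1864 × 1/2 = 932
  sepia-eyed: 1864 × 1/2 = 932
χ² = Σ (O − E)² / E
  red-eyed: (855 − 932)² / 932 = 6.3616
  sepia-eyed: (1009 − 932)² / 932 = 6.3616
χ² = 6.3616 + 6.3616 = 12.7232 ≈ 12.723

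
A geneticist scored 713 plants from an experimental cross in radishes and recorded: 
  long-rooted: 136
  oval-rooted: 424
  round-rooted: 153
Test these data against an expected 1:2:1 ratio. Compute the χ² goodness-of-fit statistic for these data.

Under the 1:2:1 hypothesis (Σ ratio = 4, N = 713):
  long-rooted: 713 × 1/4 = 178.25
  oval-rooted: 713 × 2/4 = 356.5
  round-rooted: 713 × 1/4 = 178.25
χ² = Σ (O − E)² / E
  long-rooted: (136 − 178.25)² / 178.25 = 10.0144
  oval-rooted: (424 − 356.5)² / 356.5 = 12.7805
  round-rooted: (153 − 178.25)² / 178.25 = 3.5768
χ² = 10.0144 + 12.7805 + 3.5768 = 26.3717 ≈ 26.372

26.372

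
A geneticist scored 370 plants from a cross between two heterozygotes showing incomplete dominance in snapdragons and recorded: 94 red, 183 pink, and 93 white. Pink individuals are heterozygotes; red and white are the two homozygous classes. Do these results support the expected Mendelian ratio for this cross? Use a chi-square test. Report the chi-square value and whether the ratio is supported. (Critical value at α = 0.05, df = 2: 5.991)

With incomplete dominance, a heterozygote × heterozygote cross gives a 1:2:1 phenotypic ratio.
The 1:2:1 ratio has 4 parts, so with N = 370 the expected counts are:
  red: 370 × 1/4 = 92.5
  pink: 370 × 2/4 = 185
  white: 370 × 1/4 = 92.5
χ² = Σ (O − E)² / E
  red: (94 − 92.5)² / 92.5 = 0.0243
  pink: (183 − 185)² / 185 = 0.0216
  white: (93 − 92.5)² / 92.5 = 0.0027
χ² = 0.0243 + 0.0216 + 0.0027 = 0.0486 ≈ 0.049
Degrees of freedom = 3 − 1 = 2; critical value at α = 0.05 is 5.991.
Since 0.049 < 5.991, we fail to reject the null hypothesis — the data are consistent with the 1:2:1 ratio.

0.049; consistent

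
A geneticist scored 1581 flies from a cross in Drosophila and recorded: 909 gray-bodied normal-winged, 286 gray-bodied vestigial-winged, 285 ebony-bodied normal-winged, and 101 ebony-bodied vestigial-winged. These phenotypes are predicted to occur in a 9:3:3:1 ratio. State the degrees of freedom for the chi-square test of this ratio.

3

A goodness-of-fit test with 4 phenotype classes has df = 4 − 1 = 3.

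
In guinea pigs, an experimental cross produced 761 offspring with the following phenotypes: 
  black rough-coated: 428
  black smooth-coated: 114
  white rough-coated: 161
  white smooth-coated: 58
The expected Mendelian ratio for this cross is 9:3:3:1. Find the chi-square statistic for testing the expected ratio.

10.408

Under the 9:3:3:1 hypothesis (Σ ratio = 16, N = 761):
  black rough-coated: 761 × 9/16 = 428.0625
  black smooth-coated: 761 × 3/16 = 142.6875
  white rough-coated: 761 × 3/16 = 142.6875
  white smooth-coated: 761 × 1/16 = 47.5625
χ² = Σ (O − E)² / E
  black rough-coated: (428 − 428.0625)² / 428.0625 = 0.0000
  black smooth-coated: (114 − 142.6875)² / 142.6875 = 5.7677
  white rough-coated: (161 − 142.6875)² / 142.6875 = 2.3502
  white smooth-coated: (58 − 47.5625)² / 47.5625 = 2.2905
χ² = 0.0000 + 5.7677 + 2.3502 + 2.2905 = 10.4084 ≈ 10.408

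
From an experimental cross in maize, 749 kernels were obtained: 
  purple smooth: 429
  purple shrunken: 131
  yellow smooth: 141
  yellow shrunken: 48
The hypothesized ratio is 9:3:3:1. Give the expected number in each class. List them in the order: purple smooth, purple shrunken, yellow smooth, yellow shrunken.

Under the 9:3:3:1 hypothesis (Σ ratio = 16, N = 749):
  purple smooth: 749 × 9/16 = 421.3125
  purple shrunken: 749 × 3/16 = 140.4375
  yellow smooth: 749 × 3/16 = 140.4375
  yellow shrunken: 749 × 1/16 = 46.8125

421.3125, 140.4375, 140.4375, 46.8125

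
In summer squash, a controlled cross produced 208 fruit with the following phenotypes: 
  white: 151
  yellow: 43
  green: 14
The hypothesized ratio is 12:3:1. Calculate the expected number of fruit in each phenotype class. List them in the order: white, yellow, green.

Under the 12:3:1 hypothesis (Σ ratio = 16, N = 208):
  white: 208 × 12/16 = 156
  yellow: 208 × 3/16 = 39
  green: 208 × 1/16 = 13

156, 39, 13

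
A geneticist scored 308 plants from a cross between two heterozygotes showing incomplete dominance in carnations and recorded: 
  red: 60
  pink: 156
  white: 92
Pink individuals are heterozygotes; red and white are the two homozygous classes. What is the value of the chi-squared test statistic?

With incomplete dominance, a heterozygote × heterozygote cross gives a 1:2:1 phenotypic ratio.
Under the 1:2:1 hypothesis (Σ ratio = 4, N = 308):
  red: 308 × 1/4 = 77
  pink: 308 × 2/4 = 154
  white: 308 × 1/4 = 77
χ² = Σ (O − E)² / E
  red: (60 − 77)² / 77 = 3.7532
  pink: (156 − 154)² / 154 = 0.0260
  white: (92 − 77)² / 77 = 2.9221
χ² = 3.7532 + 0.0260 + 2.9221 = 6.7013 ≈ 6.701

6.701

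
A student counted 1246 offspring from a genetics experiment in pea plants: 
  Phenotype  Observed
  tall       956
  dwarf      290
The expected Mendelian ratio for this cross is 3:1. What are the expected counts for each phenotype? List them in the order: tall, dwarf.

Expected counts for N = 1246 under a 3:1 ratio (total parts = 4):
  tall: 1246 × 3/4 = 934.5
  dwarf: 1246 × 1/4 = 311.5

934.5, 311.5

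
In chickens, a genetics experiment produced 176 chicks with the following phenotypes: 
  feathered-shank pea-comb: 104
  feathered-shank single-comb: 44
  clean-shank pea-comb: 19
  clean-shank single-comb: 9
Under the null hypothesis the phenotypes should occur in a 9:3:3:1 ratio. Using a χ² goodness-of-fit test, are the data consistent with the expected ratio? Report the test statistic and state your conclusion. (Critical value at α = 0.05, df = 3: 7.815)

Under the 9:3:3:1 hypothesis (Σ ratio = 16, N = 176):
  feathered-shank pea-comb: 176 × 9/16 = 99
  feathered-shank single-comb: 176 × 3/16 = 33
  clean-shank pea-comb: 176 × 3/16 = 33
  clean-shank single-comb: 176 × 1/16 = 11
χ² = Σ (O − E)² / E
  feathered-shank pea-comb: (104 − 99)² / 99 = 0.2525
  feathered-shank single-comb: (44 − 33)² / 33 = 3.6667
  clean-shank pea-comb: (19 − 33)² / 33 = 5.9394
  clean-shank single-comb: (9 − 11)² / 11 = 0.3636
χ² = 0.2525 + 3.6667 + 5.9394 + 0.3636 = 10.2222 ≈ 10.222
Degrees of freedom = 4 − 1 = 3; critical value at α = 0.05 is 7.815.
Since 10.222 > 7.815, we reject the null hypothesis — the data do not fit the 9:3:3:1 ratio.

10.222; not consistent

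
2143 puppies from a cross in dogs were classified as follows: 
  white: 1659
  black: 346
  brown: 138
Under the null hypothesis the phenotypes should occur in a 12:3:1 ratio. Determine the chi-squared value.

Total ratio parts = 16. Expected numbers out of 2143:
  white: 2143 × 12/16 = 1607.25
  black: 2143 × 3/16 = 401.8125
  brown: 2143 × 1/16 = 133.9375
χ² = Σ (O − E)² / E
  white: (1659 − 1607.25)² / 1607.25 = 1.6662
  black: (346 − 401.8125)² / 401.8125 = 7.7525
  brown: (138 − 133.9375)² / 133.9375 = 0.1232
χ² = 1.6662 + 7.7525 + 0.1232 = 9.5419 ≈ 9.542

9.542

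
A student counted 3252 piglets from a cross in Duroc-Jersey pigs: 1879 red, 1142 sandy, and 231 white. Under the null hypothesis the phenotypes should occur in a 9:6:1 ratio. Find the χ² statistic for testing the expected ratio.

Under the 9:6:1 hypothesis (Σ ratio = 16, N = 3252):
  red: 3252 × 9/16 = 1829.25
  sandy: 3252 × 6/16 = 1219.5
  white: 3252 × 1/16 = 203.25
χ² = Σ (O − E)² / E
  red: (1879 − 1829.25)² / 1829.25 = 1.3530
  sandy: (1142 − 1219.5)² / 1219.5 = 4.9252
  white: (231 − 203.25)² / 203.25 = 3.7887
χ² = 1.3530 + 4.9252 + 3.7887 = 10.0669 ≈ 10.067

10.067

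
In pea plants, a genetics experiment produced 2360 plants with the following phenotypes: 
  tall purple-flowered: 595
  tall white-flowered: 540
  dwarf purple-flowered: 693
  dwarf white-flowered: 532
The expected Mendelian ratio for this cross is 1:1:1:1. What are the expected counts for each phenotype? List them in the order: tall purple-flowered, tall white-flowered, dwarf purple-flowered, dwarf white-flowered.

590, 590, 590, 590

The 1:1:1:1 ratio has 4 parts, so with N = 2360 the expected counts are:
  tall purple-flowered: 2360 × 1/4 = 590
  tall white-flowered: 2360 × 1/4 = 590
  dwarf purple-flowered: 2360 × 1/4 = 590
  dwarf white-flowered: 2360 × 1/4 = 590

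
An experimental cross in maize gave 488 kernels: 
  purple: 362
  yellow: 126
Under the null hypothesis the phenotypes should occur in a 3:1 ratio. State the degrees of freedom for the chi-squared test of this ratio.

1

A goodness-of-fit test with 2 phenotype classes has df = 2 − 1 = 1.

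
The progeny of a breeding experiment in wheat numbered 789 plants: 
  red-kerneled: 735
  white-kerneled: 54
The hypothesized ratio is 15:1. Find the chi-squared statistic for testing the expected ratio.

0.475

Under the 15:1 hypothesis (Σ ratio = 16, N = 789):
  red-kerneled: 789 × 15/16 = 739.6875
  white-kerneled: 789 × 1/16 = 49.3125
χ² = Σ (O − E)² / E
  red-kerneled: (735 − 739.6875)² / 739.6875 = 0.0297
  white-kerneled: (54 − 49.3125)² / 49.3125 = 0.4456
χ² = 0.0297 + 0.4456 = 0.4753 ≈ 0.475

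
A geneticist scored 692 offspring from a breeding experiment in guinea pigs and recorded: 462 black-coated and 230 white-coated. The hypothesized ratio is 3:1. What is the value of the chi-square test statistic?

Total ratio parts = 4. Expected numbers out of 692:
  black-coated: 692 × 3/4 = 519
  white-coated: 692 × 1/4 = 173
χ² = Σ (O − E)² / E
  black-coated: (462 − 519)² / 519 = 6.2601
  white-coated: (230 − 173)² / 173 = 18.7803
χ² = 6.2601 + 18.7803 = 25.0404 ≈ 25.040

25.040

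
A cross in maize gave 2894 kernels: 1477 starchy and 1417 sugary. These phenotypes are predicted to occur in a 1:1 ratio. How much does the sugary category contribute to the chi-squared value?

Total ratio parts = 2. Expected numbers out of 2894:
  starchy: 2894 × 1/2 = 1447
  sugary: 2894 × 1/2 = 1447
Contribution of sugary: (1417 − 1447)² / 1447 = 0.6220

0.622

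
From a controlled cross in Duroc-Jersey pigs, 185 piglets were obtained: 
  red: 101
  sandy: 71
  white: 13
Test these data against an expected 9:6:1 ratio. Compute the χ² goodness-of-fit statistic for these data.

The 9:6:1 ratio has 16 parts, so with N = 185 the expected counts are:
  red: 185 × 9/16 = 104.0625
  sandy: 185 × 6/16 = 69.375
  white: 185 × 1/16 = 11.5625
χ² = Σ (O − E)² / E
  red: (101 − 104.0625)² / 104.0625 = 0.0901
  sandy: (71 − 69.375)² / 69.375 = 0.0381
  white: (13 − 11.5625)² / 11.5625 = 0.1787
χ² = 0.0901 + 0.0381 + 0.1787 = 0.3069 ≈ 0.307

0.307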